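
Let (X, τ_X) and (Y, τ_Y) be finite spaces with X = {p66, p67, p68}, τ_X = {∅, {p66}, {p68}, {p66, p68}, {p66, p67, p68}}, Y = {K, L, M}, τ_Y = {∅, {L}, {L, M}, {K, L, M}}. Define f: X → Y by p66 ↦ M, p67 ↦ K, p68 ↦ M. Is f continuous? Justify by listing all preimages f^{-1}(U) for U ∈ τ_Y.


f IS continuous.

Compute f^{-1}(U) for each U ∈ τ_Y:
  U = ∅: f^{-1}(U) = ∅ ∈ τ_X ✓.
  U = {L}: f^{-1}(U) = ∅ ∈ τ_X ✓.
  U = {L, M}: f^{-1}(U) = {p66, p68} ∈ τ_X ✓.
  U = {K, L, M}: f^{-1}(U) = {p66, p67, p68} ∈ τ_X ✓.
Every preimage lies in τ_X, so f IS continuous.


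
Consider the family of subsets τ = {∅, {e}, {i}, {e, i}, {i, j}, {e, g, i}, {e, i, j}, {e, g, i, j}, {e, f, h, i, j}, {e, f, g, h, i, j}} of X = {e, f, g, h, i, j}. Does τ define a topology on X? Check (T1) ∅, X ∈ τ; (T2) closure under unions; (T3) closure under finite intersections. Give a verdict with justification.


τ IS a topology on X.

Axiom (T1): ∅ ∈ τ? Yes; X ∈ τ? Yes.
Axiom (T2/T3): check pairwise unions and intersections of members of τ.
All pairwise intersections and unions checked — each lies in τ. Therefore τ satisfies (T1), (T2), (T3): it IS a topology on X.


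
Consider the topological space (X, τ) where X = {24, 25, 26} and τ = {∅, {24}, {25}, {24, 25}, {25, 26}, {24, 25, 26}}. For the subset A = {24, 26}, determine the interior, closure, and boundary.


int(A) = {24}, cl(A) = {24, 26}, ∂A = {26}.

Closed sets in (X, τ) are complements of opens:
  closed(X, τ) = {∅, {24}, {26}, {24, 26}, {25, 26}, {24, 25, 26}}.
int(A) = ⋃ {U ∈ τ : U ⊆ A}. Opens contained in A: ∅, {24}.
Taking the union of these: int(A) = {24}.
cl(A) = ⋂ {C closed : A ⊆ C}. Closed sets containing A: {24, 26}, {24, 25, 26}.
Intersecting these: cl(A) = {24, 26}.
∂A = cl(A) ∖ int(A) = {24, 26} ∖ {24} = {26}.


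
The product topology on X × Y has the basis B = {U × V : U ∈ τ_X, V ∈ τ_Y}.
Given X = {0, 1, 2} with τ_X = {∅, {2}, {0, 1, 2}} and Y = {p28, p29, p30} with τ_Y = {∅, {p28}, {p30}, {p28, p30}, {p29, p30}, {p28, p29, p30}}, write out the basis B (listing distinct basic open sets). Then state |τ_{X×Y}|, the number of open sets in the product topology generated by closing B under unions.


Basis B = {∅ × ∅, {2} × {p28}, {2} × {p30}, {2} × {p28, p30}, {2} × {p29, p30}, {0, 1, 2} × {p28}, {0, 1, 2} × {p30}, {2} × {p28, p29, p30}, {0, 1, 2} × {p28, p30}, {0, 1, 2} × {p29, p30}, {0, 1, 2} × {p28, p29, p30}}; |τ_{X×Y}| = 18.

Enumerate products U × V with U ∈ τ_X, V ∈ τ_Y (deduplicated):
  ∅ × ∅ = {} (∅)
  {2} × {p28} = {(2,p28)}
  {2} × {p30} = {(2,p30)}
  {2} × {p28, p30} = {(2,p28), (2,p30)}
  {2} × {p29, p30} = {(2,p29), (2,p30)}
  {0, 1, 2} × {p28} = {(0,p28), (1,p28), (2,p28)}
  {0, 1, 2} × {p30} = {(0,p30), (1,p30), (2,p30)}
  {2} × {p28, p29, p30} = {(2,p28), (2,p29), (2,p30)}
  {0, 1, 2} × {p28, p30} = {(0,p28), (0,p30), (1,p28), (1,p30), (2,p28), (2,p30)}
  {0, 1, 2} × {p29, p30} = {(0,p29), (0,p30), (1,p29), (1,p30), (2,p29), (2,p30)}
  {0, 1, 2} × {p28, p29, p30} = {(0,p28), (0,p29), (0,p30), (1,p28), (1,p29), (1,p30), (2,p28), (2,p29), (2,p30)}
These 11 distinct sets form the basis B.
Close under arbitrary unions to get τ_{X×Y}; counting gives |τ_{X×Y}| = 18.


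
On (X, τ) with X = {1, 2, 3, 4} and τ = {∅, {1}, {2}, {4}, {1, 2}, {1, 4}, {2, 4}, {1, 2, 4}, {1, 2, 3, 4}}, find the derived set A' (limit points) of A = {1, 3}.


A' = {3}

For each x ∈ X, list the open sets U ∈ τ with x ∈ U, then check whether U ∩ (A ∖ {x}) ≠ ∅ for every such U.
  x = 1: open {1} ∋ x has {1} ∩ (A ∖ {1}) = ∅, so x is NOT a limit point.
  x = 2: open {2} ∋ x has {2} ∩ (A ∖ {2}) = ∅, so x is NOT a limit point.
  x = 3: opens ∋ x are {1, 2, 3, 4}; each meets A ∖ {3}, so x IS a limit point.
  x = 4: open {4} ∋ x has {4} ∩ (A ∖ {4}) = ∅, so x is NOT a limit point.
Collecting: A' = {3}.


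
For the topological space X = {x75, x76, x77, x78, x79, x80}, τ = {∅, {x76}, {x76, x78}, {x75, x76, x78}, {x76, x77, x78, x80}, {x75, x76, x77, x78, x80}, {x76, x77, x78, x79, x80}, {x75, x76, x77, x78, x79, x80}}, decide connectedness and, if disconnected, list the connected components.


(X, τ) is connected.

Find clopen sets (U ∈ τ with X ∖ U ∈ τ):
  U = ∅, X ∖ U = {x75, x76, x77, x78, x79, x80} — both open, so U is clopen.
  U = {x75, x76, x77, x78, x79, x80}, X ∖ U = ∅ — both open, so U is clopen.
Only trivial clopens (∅ and X) exist, so (X, τ) is connected.
Compute connected components by grouping points that agree on all clopens:
  component: {x75, x76, x77, x78, x79, x80}


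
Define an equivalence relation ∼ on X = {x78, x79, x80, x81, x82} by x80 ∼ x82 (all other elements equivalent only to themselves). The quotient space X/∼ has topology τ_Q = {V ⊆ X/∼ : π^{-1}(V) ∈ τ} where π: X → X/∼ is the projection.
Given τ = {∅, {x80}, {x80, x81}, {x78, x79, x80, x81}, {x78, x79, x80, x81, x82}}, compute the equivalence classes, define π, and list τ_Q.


X/∼ = {[x78], [x79], [x80=x82], [x81]}; |τ_Q| = 2.

Equivalence classes: [x78], [x79], [x80=x82], [x81].
Quotient map π: X → X/∼ sends x78 ↦ [x78], x79 ↦ [x79], x80 ↦ [x80=x82], x81 ↦ [x81], x82 ↦ [x80=x82].
For each subset V ⊆ X/∼, compute π^{-1}(V) ⊆ X and check whether π^{-1}(V) ∈ τ. V is open in τ_Q iff π^{-1}(V) ∈ τ.
  V = {}: π^{-1}(V) = ∅ ∈ τ ✓.
  V = {[x78]}: π^{-1}(V) = {x78} ∉ τ ✗.
  V = {[x79]}: π^{-1}(V) = {x79} ∉ τ ✗.
  V = {[x78], [x79]}: π^{-1}(V) = {x78, x79} ∉ τ ✗.
  V = {[x80=x82]}: π^{-1}(V) = {x80, x82} ∉ τ ✗.
  V = {[x78], [x80=x82]}: π^{-1}(V) = {x78, x80, x82} ∉ τ ✗.
  V = {[x79], [x80=x82]}: π^{-1}(V) = {x79, x80, x82} ∉ τ ✗.
  V = {[x78], [x79], [x80=x82]}: π^{-1}(V) = {x78, x79, x80, x82} ∉ τ ✗.
  V = {[x81]}: π^{-1}(V) = {x81} ∉ τ ✗.
  V = {[x78], [x81]}: π^{-1}(V) = {x78, x81} ∉ τ ✗.
  V = {[x79], [x81]}: π^{-1}(V) = {x79, x81} ∉ τ ✗.
  V = {[x78], [x79], [x81]}: π^{-1}(V) = {x78, x79, x81} ∉ τ ✗.
  V = {[x80=x82], [x81]}: π^{-1}(V) = {x80, x81, x82} ∉ τ ✗.
  V = {[x78], [x80=x82], [x81]}: π^{-1}(V) = {x78, x80, x81, x82} ∉ τ ✗.
  V = {[x79], [x80=x82], [x81]}: π^{-1}(V) = {x79, x80, x81, x82} ∉ τ ✗.
  V = {[x78], [x79], [x80=x82], [x81]}: π^{-1}(V) = {x78, x79, x80, x81, x82} ∈ τ ✓.
Open sets in the quotient: τ_Q = {{}, {[x78], [x79], [x80=x82], [x81]}} (2 elements).


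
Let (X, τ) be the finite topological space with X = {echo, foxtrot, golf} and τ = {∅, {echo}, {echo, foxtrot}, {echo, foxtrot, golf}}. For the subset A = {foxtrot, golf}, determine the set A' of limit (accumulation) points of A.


A' = {golf}

For each x ∈ X, list the open sets U ∈ τ with x ∈ U, then check whether U ∩ (A ∖ {x}) ≠ ∅ for every such U.
  x = echo: open {echo} ∋ x has {echo} ∩ (A ∖ {echo}) = ∅, so x is NOT a limit point.
  x = foxtrot: open {echo, foxtrot} ∋ x has {echo, foxtrot} ∩ (A ∖ {foxtrot}) = ∅, so x is NOT a limit point.
  x = golf: opens ∋ x are {echo, foxtrot, golf}; each meets A ∖ {golf}, so x IS a limit point.
Collecting: A' = {golf}.


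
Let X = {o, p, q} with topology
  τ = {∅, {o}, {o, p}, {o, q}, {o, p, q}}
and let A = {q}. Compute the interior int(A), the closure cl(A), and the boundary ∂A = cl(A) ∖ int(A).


int(A) = ∅, cl(A) = {q}, ∂A = {q}.

Closed sets in (X, τ) are complements of opens:
  closed(X, τ) = {∅, {p}, {q}, {p, q}, {o, p, q}}.
int(A) = ⋃ {U ∈ τ : U ⊆ A}. Opens contained in A: ∅.
Taking the union of these: int(A) = ∅.
cl(A) = ⋂ {C closed : A ⊆ C}. Closed sets containing A: {q}, {p, q}, {o, p, q}.
Intersecting these: cl(A) = {q}.
∂A = cl(A) ∖ int(A) = {q} ∖ ∅ = {q}.


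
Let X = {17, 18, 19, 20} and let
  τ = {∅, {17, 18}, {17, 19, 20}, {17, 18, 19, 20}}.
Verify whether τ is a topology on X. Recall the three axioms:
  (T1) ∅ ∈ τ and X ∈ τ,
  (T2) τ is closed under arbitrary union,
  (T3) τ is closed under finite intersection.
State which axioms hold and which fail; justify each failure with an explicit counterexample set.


τ is NOT a topology on X.

Axiom (T1): ∅ ∈ τ? Yes; X ∈ τ? Yes.
Axiom (T2/T3): check pairwise unions and intersections of members of τ.
Counterexample for (T3): {17, 18} ∩ {17, 19, 20} = {17} ∉ τ. Therefore τ is NOT a topology.


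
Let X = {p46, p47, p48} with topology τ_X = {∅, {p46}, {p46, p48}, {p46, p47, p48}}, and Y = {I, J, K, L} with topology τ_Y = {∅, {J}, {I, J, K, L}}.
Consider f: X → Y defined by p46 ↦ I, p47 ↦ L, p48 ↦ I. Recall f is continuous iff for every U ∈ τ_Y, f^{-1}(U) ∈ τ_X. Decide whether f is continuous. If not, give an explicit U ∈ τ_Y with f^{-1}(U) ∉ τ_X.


f IS continuous.

Compute f^{-1}(U) for each U ∈ τ_Y:
  U = ∅: f^{-1}(U) = ∅ ∈ τ_X ✓.
  U = {J}: f^{-1}(U) = ∅ ∈ τ_X ✓.
  U = {I, J, K, L}: f^{-1}(U) = {p46, p47, p48} ∈ τ_X ✓.
Every preimage lies in τ_X, so f IS continuous.


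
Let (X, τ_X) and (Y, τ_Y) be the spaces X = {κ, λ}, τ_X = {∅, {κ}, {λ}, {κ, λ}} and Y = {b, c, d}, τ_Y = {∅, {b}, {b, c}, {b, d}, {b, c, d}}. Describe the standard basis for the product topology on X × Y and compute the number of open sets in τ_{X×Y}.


Basis B = {∅ × ∅, {κ} × {b}, {λ} × {b}, {κ} × {b, c}, {κ} × {b, d}, {κ, λ} × {b}, {λ} × {b, c}, {λ} × {b, d}, {κ} × {b, c, d}, {λ} × {b, c, d}, {κ, λ} × {b, c}, {κ, λ} × {b, d}, {κ, λ} × {b, c, d}}; |τ_{X×Y}| = 25.

Enumerate products U × V with U ∈ τ_X, V ∈ τ_Y (deduplicated):
  ∅ × ∅ = {} (∅)
  {κ} × {b} = {(κ,b)}
  {λ} × {b} = {(λ,b)}
  {κ} × {b, c} = {(κ,b), (κ,c)}
  {κ} × {b, d} = {(κ,b), (κ,d)}
  {κ, λ} × {b} = {(κ,b), (λ,b)}
  {λ} × {b, c} = {(λ,b), (λ,c)}
  {λ} × {b, d} = {(λ,b), (λ,d)}
  {κ} × {b, c, d} = {(κ,b), (κ,c), (κ,d)}
  {λ} × {b, c, d} = {(λ,b), (λ,c), (λ,d)}
  {κ, λ} × {b, c} = {(κ,b), (κ,c), (λ,b), (λ,c)}
  {κ, λ} × {b, d} = {(κ,b), (κ,d), (λ,b), (λ,d)}
  {κ, λ} × {b, c, d} = {(κ,b), (κ,c), (κ,d), (λ,b), (λ,c), (λ,d)}
These 13 distinct sets form the basis B.
Close under arbitrary unions to get τ_{X×Y}; counting gives |τ_{X×Y}| = 25.


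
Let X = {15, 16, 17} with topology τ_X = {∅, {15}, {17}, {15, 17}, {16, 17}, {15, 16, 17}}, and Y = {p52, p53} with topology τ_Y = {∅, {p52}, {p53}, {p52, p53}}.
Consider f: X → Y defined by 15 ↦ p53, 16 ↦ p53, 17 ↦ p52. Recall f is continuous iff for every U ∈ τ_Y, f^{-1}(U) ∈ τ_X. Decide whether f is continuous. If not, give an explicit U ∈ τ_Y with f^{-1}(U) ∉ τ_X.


f is NOT continuous.

Compute f^{-1}(U) for each U ∈ τ_Y:
  U = ∅: f^{-1}(U) = ∅ ∈ τ_X ✓.
  U = {p52}: f^{-1}(U) = {17} ∈ τ_X ✓.
  U = {p53}: f^{-1}(U) = {15, 16} ∉ τ_X ✗.
  U = {p52, p53}: f^{-1}(U) = {15, 16, 17} ∈ τ_X ✓.
Found U = {p53} with f^{-1}(U) = {15, 16} not in τ_X. Therefore f is NOT continuous.


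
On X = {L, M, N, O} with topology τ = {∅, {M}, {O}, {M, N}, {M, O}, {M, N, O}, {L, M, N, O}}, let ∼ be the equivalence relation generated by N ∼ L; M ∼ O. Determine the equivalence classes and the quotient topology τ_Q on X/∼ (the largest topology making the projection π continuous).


X/∼ = {[L=N], [M=O]}; |τ_Q| = 3.

Equivalence classes: [L=N], [M=O].
Quotient map π: X → X/∼ sends L ↦ [L=N], M ↦ [M=O], N ↦ [L=N], O ↦ [M=O].
For each subset V ⊆ X/∼, compute π^{-1}(V) ⊆ X and check whether π^{-1}(V) ∈ τ. V is open in τ_Q iff π^{-1}(V) ∈ τ.
  V = {}: π^{-1}(V) = ∅ ∈ τ ✓.
  V = {[L=N]}: π^{-1}(V) = {L, N} ∉ τ ✗.
  V = {[M=O]}: π^{-1}(V) = {M, O} ∈ τ ✓.
  V = {[L=N], [M=O]}: π^{-1}(V) = {L, M, N, O} ∈ τ ✓.
Open sets in the quotient: τ_Q = {{}, {[M=O]}, {[L=N], [M=O]}} (3 elements).


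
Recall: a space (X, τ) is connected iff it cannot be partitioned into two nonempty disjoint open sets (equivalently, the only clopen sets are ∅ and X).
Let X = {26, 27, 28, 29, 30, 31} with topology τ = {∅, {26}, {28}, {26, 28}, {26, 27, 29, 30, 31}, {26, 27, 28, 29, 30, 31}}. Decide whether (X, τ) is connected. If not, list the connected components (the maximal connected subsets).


(X, τ) is disconnected; components = [{28}, {26, 27, 29, 30, 31}].

Find clopen sets (U ∈ τ with X ∖ U ∈ τ):
  U = ∅, X ∖ U = {26, 27, 28, 29, 30, 31} — both open, so U is clopen.
  U = {28}, X ∖ U = {26, 27, 29, 30, 31} — both open, so U is clopen.
  U = {26, 27, 29, 30, 31}, X ∖ U = {28} — both open, so U is clopen.
  U = {26, 27, 28, 29, 30, 31}, X ∖ U = ∅ — both open, so U is clopen.
Nontrivial clopen(s) exist: e.g. {28}. So (X, τ) is disconnected.
Compute connected components by grouping points that agree on all clopens:
  component: {28}
  component: {26, 27, 29, 30, 31}


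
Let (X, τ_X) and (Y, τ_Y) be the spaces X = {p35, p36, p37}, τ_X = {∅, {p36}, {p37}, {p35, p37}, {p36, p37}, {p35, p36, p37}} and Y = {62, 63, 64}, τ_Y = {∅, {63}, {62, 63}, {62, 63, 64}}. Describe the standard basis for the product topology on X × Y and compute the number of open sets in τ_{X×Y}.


Basis B = {∅ × ∅, {p36} × {63}, {p37} × {63}, {p35, p37} × {63}, {p36} × {62, 63}, {p36, p37} × {63}, {p37} × {62, 63}, {p35, p36, p37} × {63}, {p36} × {62, 63, 64}, {p37} × {62, 63, 64}, {p35, p37} × {62, 63}, {p36, p37} × {62, 63}, {p35, p37} × {62, 63, 64}, {p35, p36, p37} × {62, 63}, {p36, p37} × {62, 63, 64}, {p35, p36, p37} × {62, 63, 64}}; |τ_{X×Y}| = 40.

Enumerate products U × V with U ∈ τ_X, V ∈ τ_Y (deduplicated):
  ∅ × ∅ = {} (∅)
  {p36} × {63} = {(p36,63)}
  {p37} × {63} = {(p37,63)}
  {p35, p37} × {63} = {(p35,63), (p37,63)}
  {p36} × {62, 63} = {(p36,62), (p36,63)}
  {p36, p37} × {63} = {(p36,63), (p37,63)}
  {p37} × {62, 63} = {(p37,62), (p37,63)}
  {p35, p36, p37} × {63} = {(p35,63), (p36,63), (p37,63)}
  {p36} × {62, 63, 64} = {(p36,62), (p36,63), (p36,64)}
  {p37} × {62, 63, 64} = {(p37,62), (p37,63), (p37,64)}
  {p35, p37} × {62, 63} = {(p35,62), (p35,63), (p37,62), (p37,63)}
  {p36, p37} × {62, 63} = {(p36,62), (p36,63), (p37,62), (p37,63)}
  {p35, p37} × {62, 63, 64} = {(p35,62), (p35,63), (p35,64), (p37,62), (p37,63), (p37,64)}
  {p35, p36, p37} × {62, 63} = {(p35,62), (p35,63), (p36,62), (p36,63), (p37,62), (p37,63)}
  {p36, p37} × {62, 63, 64} = {(p36,62), (p36,63), (p36,64), (p37,62), (p37,63), (p37,64)}
  {p35, p36, p37} × {62, 63, 64} = {(p35,62), (p35,63), (p35,64), (p36,62), (p36,63), (p36,64), (p37,62), (p37,63), (p37,64)}
These 16 distinct sets form the basis B.
Close under arbitrary unions to get τ_{X×Y}; counting gives |τ_{X×Y}| = 40.


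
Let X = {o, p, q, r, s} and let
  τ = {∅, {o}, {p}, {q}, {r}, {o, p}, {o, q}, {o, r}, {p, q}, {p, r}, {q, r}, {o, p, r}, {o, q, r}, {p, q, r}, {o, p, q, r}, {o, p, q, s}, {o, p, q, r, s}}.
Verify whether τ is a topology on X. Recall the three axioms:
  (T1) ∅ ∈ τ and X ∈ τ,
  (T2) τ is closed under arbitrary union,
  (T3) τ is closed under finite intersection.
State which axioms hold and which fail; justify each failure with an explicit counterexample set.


τ is NOT a topology on X.

Axiom (T1): ∅ ∈ τ? Yes; X ∈ τ? Yes.
Axiom (T2/T3): check pairwise unions and intersections of members of τ.
Counterexample for (T2): {o} ∪ {p, q} = {o, p, q} ∉ τ. Therefore τ is NOT a topology.


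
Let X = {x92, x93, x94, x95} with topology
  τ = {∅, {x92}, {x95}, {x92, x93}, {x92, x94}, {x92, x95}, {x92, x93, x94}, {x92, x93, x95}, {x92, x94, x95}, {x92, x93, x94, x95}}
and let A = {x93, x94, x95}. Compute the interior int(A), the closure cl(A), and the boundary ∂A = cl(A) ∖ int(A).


int(A) = {x95}, cl(A) = {x93, x94, x95}, ∂A = {x93, x94}.

Closed sets in (X, τ) are complements of opens:
  closed(X, τ) = {∅, {x93}, {x94}, {x95}, {x93, x94}, {x93, x95}, {x94, x95}, {x92, x93, x94}, {x93, x94, x95}, {x92, x93, x94, x95}}.
int(A) = ⋃ {U ∈ τ : U ⊆ A}. Opens contained in A: ∅, {x95}.
Taking the union of these: int(A) = {x95}.
cl(A) = ⋂ {C closed : A ⊆ C}. Closed sets containing A: {x93, x94, x95}, {x92, x93, x94, x95}.
Intersecting these: cl(A) = {x93, x94, x95}.
∂A = cl(A) ∖ int(A) = {x93, x94, x95} ∖ {x95} = {x93, x94}.


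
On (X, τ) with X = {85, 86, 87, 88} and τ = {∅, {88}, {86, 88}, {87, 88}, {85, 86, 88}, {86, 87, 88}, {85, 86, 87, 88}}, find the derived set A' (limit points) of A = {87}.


A' = ∅

For each x ∈ X, list the open sets U ∈ τ with x ∈ U, then check whether U ∩ (A ∖ {x}) ≠ ∅ for every such U.
  x = 85: open {85, 86, 88} ∋ x has {85, 86, 88} ∩ (A ∖ {85}) = ∅, so x is NOT a limit point.
  x = 86: open {86, 88} ∋ x has {86, 88} ∩ (A ∖ {86}) = ∅, so x is NOT a limit point.
  x = 87: open {87, 88} ∋ x has {87, 88} ∩ (A ∖ {87}) = ∅, so x is NOT a limit point.
  x = 88: open {88} ∋ x has {88} ∩ (A ∖ {88}) = ∅, so x is NOT a limit point.
Collecting: A' = ∅.


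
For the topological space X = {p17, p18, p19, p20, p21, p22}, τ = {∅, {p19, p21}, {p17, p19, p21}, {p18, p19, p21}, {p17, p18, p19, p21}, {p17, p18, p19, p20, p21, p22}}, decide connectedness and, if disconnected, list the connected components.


(X, τ) is connected.

Find clopen sets (U ∈ τ with X ∖ U ∈ τ):
  U = ∅, X ∖ U = {p17, p18, p19, p20, p21, p22} — both open, so U is clopen.
  U = {p17, p18, p19, p20, p21, p22}, X ∖ U = ∅ — both open, so U is clopen.
Only trivial clopens (∅ and X) exist, so (X, τ) is connected.
Compute connected components by grouping points that agree on all clopens:
  component: {p17, p18, p19, p20, p21, p22}


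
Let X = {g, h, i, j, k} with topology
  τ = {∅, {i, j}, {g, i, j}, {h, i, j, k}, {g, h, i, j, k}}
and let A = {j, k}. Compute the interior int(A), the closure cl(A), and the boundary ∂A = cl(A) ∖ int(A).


int(A) = ∅, cl(A) = {g, h, i, j, k}, ∂A = {g, h, i, j, k}.

Closed sets in (X, τ) are complements of opens:
  closed(X, τ) = {∅, {g}, {h, k}, {g, h, k}, {g, h, i, j, k}}.
int(A) = ⋃ {U ∈ τ : U ⊆ A}. Opens contained in A: ∅.
Taking the union of these: int(A) = ∅.
cl(A) = ⋂ {C closed : A ⊆ C}. Closed sets containing A: {g, h, i, j, k}.
Intersecting these: cl(A) = {g, h, i, j, k}.
∂A = cl(A) ∖ int(A) = {g, h, i, j, k} ∖ ∅ = {g, h, i, j, k}.


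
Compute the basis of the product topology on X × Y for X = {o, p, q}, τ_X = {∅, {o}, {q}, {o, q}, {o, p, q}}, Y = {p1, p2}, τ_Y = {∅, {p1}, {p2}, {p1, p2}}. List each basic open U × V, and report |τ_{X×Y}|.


Basis B = {∅ × ∅, {o} × {p1}, {o} × {p2}, {q} × {p1}, {q} × {p2}, {o} × {p1, p2}, {o, q} × {p1}, {o, q} × {p2}, {q} × {p1, p2}, {o, p, q} × {p1}, {o, p, q} × {p2}, {o, q} × {p1, p2}, {o, p, q} × {p1, p2}}; |τ_{X×Y}| = 25.

Enumerate products U × V with U ∈ τ_X, V ∈ τ_Y (deduplicated):
  ∅ × ∅ = {} (∅)
  {o} × {p1} = {(o,p1)}
  {o} × {p2} = {(o,p2)}
  {q} × {p1} = {(q,p1)}
  {q} × {p2} = {(q,p2)}
  {o} × {p1, p2} = {(o,p1), (o,p2)}
  {o, q} × {p1} = {(o,p1), (q,p1)}
  {o, q} × {p2} = {(o,p2), (q,p2)}
  {q} × {p1, p2} = {(q,p1), (q,p2)}
  {o, p, q} × {p1} = {(o,p1), (p,p1), (q,p1)}
  {o, p, q} × {p2} = {(o,p2), (p,p2), (q,p2)}
  {o, q} × {p1, p2} = {(o,p1), (o,p2), (q,p1), (q,p2)}
  {o, p, q} × {p1, p2} = {(o,p1), (o,p2), (p,p1), (p,p2), (q,p1), (q,p2)}
These 13 distinct sets form the basis B.
Close under arbitrary unions to get τ_{X×Y}; counting gives |τ_{X×Y}| = 25.


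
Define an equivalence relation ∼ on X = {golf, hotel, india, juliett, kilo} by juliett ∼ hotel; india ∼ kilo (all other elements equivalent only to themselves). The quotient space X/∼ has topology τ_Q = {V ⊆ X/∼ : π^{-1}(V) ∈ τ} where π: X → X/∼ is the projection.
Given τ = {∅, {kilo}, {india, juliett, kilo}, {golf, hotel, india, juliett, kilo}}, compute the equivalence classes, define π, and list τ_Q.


X/∼ = {[golf], [hotel=juliett], [india=kilo]}; |τ_Q| = 2.

Equivalence classes: [golf], [hotel=juliett], [india=kilo].
Quotient map π: X → X/∼ sends golf ↦ [golf], hotel ↦ [hotel=juliett], india ↦ [india=kilo], juliett ↦ [hotel=juliett], kilo ↦ [india=kilo].
For each subset V ⊆ X/∼, compute π^{-1}(V) ⊆ X and check whether π^{-1}(V) ∈ τ. V is open in τ_Q iff π^{-1}(V) ∈ τ.
  V = {}: π^{-1}(V) = ∅ ∈ τ ✓.
  V = {[golf]}: π^{-1}(V) = {golf} ∉ τ ✗.
  V = {[hotel=juliett]}: π^{-1}(V) = {hotel, juliett} ∉ τ ✗.
  V = {[golf], [hotel=juliett]}: π^{-1}(V) = {golf, hotel, juliett} ∉ τ ✗.
  V = {[india=kilo]}: π^{-1}(V) = {india, kilo} ∉ τ ✗.
  V = {[golf], [india=kilo]}: π^{-1}(V) = {golf, india, kilo} ∉ τ ✗.
  V = {[hotel=juliett], [india=kilo]}: π^{-1}(V) = {hotel, india, juliett, kilo} ∉ τ ✗.
  V = {[golf], [hotel=juliett], [india=kilo]}: π^{-1}(V) = {golf, hotel, india, juliett, kilo} ∈ τ ✓.
Open sets in the quotient: τ_Q = {{}, {[golf], [hotel=juliett], [india=kilo]}} (2 elements).


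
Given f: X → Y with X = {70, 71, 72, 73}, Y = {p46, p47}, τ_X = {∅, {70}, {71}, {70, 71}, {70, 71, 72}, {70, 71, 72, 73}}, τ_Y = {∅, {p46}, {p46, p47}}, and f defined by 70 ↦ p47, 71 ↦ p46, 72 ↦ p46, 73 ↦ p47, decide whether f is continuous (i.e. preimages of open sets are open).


f is NOT continuous.

Compute f^{-1}(U) for each U ∈ τ_Y:
  U = ∅: f^{-1}(U) = ∅ ∈ τ_X ✓.
  U = {p46}: f^{-1}(U) = {71, 72} ∉ τ_X ✗.
  U = {p46, p47}: f^{-1}(U) = {70, 71, 72, 73} ∈ τ_X ✓.
Found U = {p46} with f^{-1}(U) = {71, 72} not in τ_X. Therefore f is NOT continuous.


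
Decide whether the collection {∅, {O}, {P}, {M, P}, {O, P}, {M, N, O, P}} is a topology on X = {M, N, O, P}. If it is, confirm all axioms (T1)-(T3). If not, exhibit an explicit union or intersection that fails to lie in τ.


τ is NOT a topology on X.

Axiom (T1): ∅ ∈ τ? Yes; X ∈ τ? Yes.
Axiom (T2/T3): check pairwise unions and intersections of members of τ.
Counterexample for (T2): {O} ∪ {M, P} = {M, O, P} ∉ τ. Therefore τ is NOT a topology.


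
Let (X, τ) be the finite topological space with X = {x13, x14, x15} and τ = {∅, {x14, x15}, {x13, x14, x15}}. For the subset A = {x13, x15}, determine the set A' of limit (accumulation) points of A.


A' = {x13, x14}

For each x ∈ X, list the open sets U ∈ τ with x ∈ U, then check whether U ∩ (A ∖ {x}) ≠ ∅ for every such U.
  x = x13: opens ∋ x are {x13, x14, x15}; each meets A ∖ {x13}, so x IS a limit point.
  x = x14: opens ∋ x are {x14, x15}, {x13, x14, x15}; each meets A ∖ {x14}, so x IS a limit point.
  x = x15: open {x14, x15} ∋ x has {x14, x15} ∩ (A ∖ {x15}) = ∅, so x is NOT a limit point.
Collecting: A' = {x13, x14}.


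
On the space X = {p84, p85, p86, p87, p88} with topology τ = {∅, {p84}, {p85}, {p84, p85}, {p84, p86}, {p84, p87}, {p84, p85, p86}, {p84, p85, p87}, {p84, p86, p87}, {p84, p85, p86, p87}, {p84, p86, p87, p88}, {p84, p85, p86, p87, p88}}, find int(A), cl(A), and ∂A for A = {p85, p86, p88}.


int(A) = {p85}, cl(A) = {p85, p86, p88}, ∂A = {p86, p88}.

Closed sets in (X, τ) are complements of opens:
  closed(X, τ) = {∅, {p85}, {p88}, {p85, p88}, {p86, p88}, {p87, p88}, {p85, p86, p88}, {p85, p87, p88}, {p86, p87, p88}, {p84, p86, p87, p88}, {p85, p86, p87, p88}, {p84, p85, p86, p87, p88}}.
int(A) = ⋃ {U ∈ τ : U ⊆ A}. Opens contained in A: ∅, {p85}.
Taking the union of these: int(A) = {p85}.
cl(A) = ⋂ {C closed : A ⊆ C}. Closed sets containing A: {p85, p86, p88}, {p85, p86, p87, p88}, {p84, p85, p86, p87, p88}.
Intersecting these: cl(A) = {p85, p86, p88}.
∂A = cl(A) ∖ int(A) = {p85, p86, p88} ∖ {p85} = {p86, p88}.


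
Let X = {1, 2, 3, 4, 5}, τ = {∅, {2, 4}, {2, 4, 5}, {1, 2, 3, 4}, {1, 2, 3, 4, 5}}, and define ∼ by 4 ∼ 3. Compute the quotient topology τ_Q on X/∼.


X/∼ = {[1], [2], [3=4], [5]}; |τ_Q| = 3.

Equivalence classes: [1], [2], [3=4], [5].
Quotient map π: X → X/∼ sends 1 ↦ [1], 2 ↦ [2], 3 ↦ [3=4], 4 ↦ [3=4], 5 ↦ [5].
For each subset V ⊆ X/∼, compute π^{-1}(V) ⊆ X and check whether π^{-1}(V) ∈ τ. V is open in τ_Q iff π^{-1}(V) ∈ τ.
  V = {}: π^{-1}(V) = ∅ ∈ τ ✓.
  V = {[1]}: π^{-1}(V) = {1} ∉ τ ✗.
  V = {[2]}: π^{-1}(V) = {2} ∉ τ ✗.
  V = {[1], [2]}: π^{-1}(V) = {1, 2} ∉ τ ✗.
  V = {[3=4]}: π^{-1}(V) = {3, 4} ∉ τ ✗.
  V = {[1], [3=4]}: π^{-1}(V) = {1, 3, 4} ∉ τ ✗.
  V = {[2], [3=4]}: π^{-1}(V) = {2, 3, 4} ∉ τ ✗.
  V = {[1], [2], [3=4]}: π^{-1}(V) = {1, 2, 3, 4} ∈ τ ✓.
  V = {[5]}: π^{-1}(V) = {5} ∉ τ ✗.
  V = {[1], [5]}: π^{-1}(V) = {1, 5} ∉ τ ✗.
  V = {[2], [5]}: π^{-1}(V) = {2, 5} ∉ τ ✗.
  V = {[1], [2], [5]}: π^{-1}(V) = {1, 2, 5} ∉ τ ✗.
  V = {[3=4], [5]}: π^{-1}(V) = {3, 4, 5} ∉ τ ✗.
  V = {[1], [3=4], [5]}: π^{-1}(V) = {1, 3, 4, 5} ∉ τ ✗.
  V = {[2], [3=4], [5]}: π^{-1}(V) = {2, 3, 4, 5} ∉ τ ✗.
  V = {[1], [2], [3=4], [5]}: π^{-1}(V) = {1, 2, 3, 4, 5} ∈ τ ✓.
Open sets in the quotient: τ_Q = {{}, {[1], [2], [3=4]}, {[1], [2], [3=4], [5]}} (3 elements).


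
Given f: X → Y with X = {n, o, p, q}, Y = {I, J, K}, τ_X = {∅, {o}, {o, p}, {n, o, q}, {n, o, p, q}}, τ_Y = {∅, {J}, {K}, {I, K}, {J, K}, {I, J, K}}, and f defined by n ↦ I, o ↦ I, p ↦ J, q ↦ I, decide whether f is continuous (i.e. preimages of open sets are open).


f is NOT continuous.

Compute f^{-1}(U) for each U ∈ τ_Y:
  U = ∅: f^{-1}(U) = ∅ ∈ τ_X ✓.
  U = {J}: f^{-1}(U) = {p} ∉ τ_X ✗.
  U = {K}: f^{-1}(U) = ∅ ∈ τ_X ✓.
  U = {I, K}: f^{-1}(U) = {n, o, q} ∈ τ_X ✓.
  U = {J, K}: f^{-1}(U) = {p} ∉ τ_X ✗.
  U = {I, J, K}: f^{-1}(U) = {n, o, p, q} ∈ τ_X ✓.
Found U = {J} with f^{-1}(U) = {p} not in τ_X. Therefore f is NOT continuous.


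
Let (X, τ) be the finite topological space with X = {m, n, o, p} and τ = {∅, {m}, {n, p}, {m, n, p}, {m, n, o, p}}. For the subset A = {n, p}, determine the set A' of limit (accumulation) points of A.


A' = {n, o, p}

For each x ∈ X, list the open sets U ∈ τ with x ∈ U, then check whether U ∩ (A ∖ {x}) ≠ ∅ for every such U.
  x = m: open {m} ∋ x has {m} ∩ (A ∖ {m}) = ∅, so x is NOT a limit point.
  x = n: opens ∋ x are {n, p}, {m, n, p}, {m, n, o, p}; each meets A ∖ {n}, so x IS a limit point.
  x = o: opens ∋ x are {m, n, o, p}; each meets A ∖ {o}, so x IS a limit point.
  x = p: opens ∋ x are {n, p}, {m, n, p}, {m, n, o, p}; each meets A ∖ {p}, so x IS a limit point.
Collecting: A' = {n, o, p}.


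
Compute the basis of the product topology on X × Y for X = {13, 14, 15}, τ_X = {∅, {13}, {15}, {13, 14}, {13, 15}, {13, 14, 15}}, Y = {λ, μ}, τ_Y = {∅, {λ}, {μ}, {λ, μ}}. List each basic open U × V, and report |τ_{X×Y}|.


Basis B = {∅ × ∅, {13} × {λ}, {13} × {μ}, {15} × {λ}, {15} × {μ}, {13} × {λ, μ}, {13, 14} × {λ}, {13, 15} × {λ}, {13, 14} × {μ}, {13, 15} × {μ}, {15} × {λ, μ}, {13, 14, 15} × {λ}, {13, 14, 15} × {μ}, {13, 14} × {λ, μ}, {13, 15} × {λ, μ}, {13, 14, 15} × {λ, μ}}; |τ_{X×Y}| = 36.

Enumerate products U × V with U ∈ τ_X, V ∈ τ_Y (deduplicated):
  ∅ × ∅ = {} (∅)
  {13} × {λ} = {(13,λ)}
  {13} × {μ} = {(13,μ)}
  {15} × {λ} = {(15,λ)}
  {15} × {μ} = {(15,μ)}
  {13} × {λ, μ} = {(13,λ), (13,μ)}
  {13, 14} × {λ} = {(13,λ), (14,λ)}
  {13, 15} × {λ} = {(13,λ), (15,λ)}
  {13, 14} × {μ} = {(13,μ), (14,μ)}
  {13, 15} × {μ} = {(13,μ), (15,μ)}
  {15} × {λ, μ} = {(15,λ), (15,μ)}
  {13, 14, 15} × {λ} = {(13,λ), (14,λ), (15,λ)}
  {13, 14, 15} × {μ} = {(13,μ), (14,μ), (15,μ)}
  {13, 14} × {λ, μ} = {(13,λ), (13,μ), (14,λ), (14,μ)}
  {13, 15} × {λ, μ} = {(13,λ), (13,μ), (15,λ), (15,μ)}
  {13, 14, 15} × {λ, μ} = {(13,λ), (13,μ), (14,λ), (14,μ), (15,λ), (15,μ)}
These 16 distinct sets form the basis B.
Close under arbitrary unions to get τ_{X×Y}; counting gives |τ_{X×Y}| = 36.


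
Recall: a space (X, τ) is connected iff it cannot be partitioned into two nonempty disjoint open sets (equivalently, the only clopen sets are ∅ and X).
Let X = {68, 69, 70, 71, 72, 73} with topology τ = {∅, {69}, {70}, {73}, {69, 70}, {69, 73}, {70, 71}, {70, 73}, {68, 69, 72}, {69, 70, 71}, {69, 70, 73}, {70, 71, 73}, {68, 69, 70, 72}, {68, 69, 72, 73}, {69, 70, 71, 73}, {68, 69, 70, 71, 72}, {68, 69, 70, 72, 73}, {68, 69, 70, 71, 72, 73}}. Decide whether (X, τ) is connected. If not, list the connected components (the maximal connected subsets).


(X, τ) is disconnected; components = [{73}, {70, 71}, {68, 69, 72}].

Find clopen sets (U ∈ τ with X ∖ U ∈ τ):
  U = ∅, X ∖ U = {68, 69, 70, 71, 72, 73} — both open, so U is clopen.
  U = {73}, X ∖ U = {68, 69, 70, 71, 72} — both open, so U is clopen.
  U = {70, 71}, X ∖ U = {68, 69, 72, 73} — both open, so U is clopen.
  U = {68, 69, 72}, X ∖ U = {70, 71, 73} — both open, so U is clopen.
  U = {70, 71, 73}, X ∖ U = {68, 69, 72} — both open, so U is clopen.
  U = {68, 69, 72, 73}, X ∖ U = {70, 71} — both open, so U is clopen.
  U = {68, 69, 70, 71, 72}, X ∖ U = {73} — both open, so U is clopen.
  U = {68, 69, 70, 71, 72, 73}, X ∖ U = ∅ — both open, so U is clopen.
Nontrivial clopen(s) exist: e.g. {70, 71}. So (X, τ) is disconnected.
Compute connected components by grouping points that agree on all clopens:
  component: {73}
  component: {70, 71}
  component: {68, 69, 72}


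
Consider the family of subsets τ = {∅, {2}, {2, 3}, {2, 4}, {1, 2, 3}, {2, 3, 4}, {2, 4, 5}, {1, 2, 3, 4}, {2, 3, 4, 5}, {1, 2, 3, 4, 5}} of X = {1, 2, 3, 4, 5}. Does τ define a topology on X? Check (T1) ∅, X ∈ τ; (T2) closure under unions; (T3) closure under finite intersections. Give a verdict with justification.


τ IS a topology on X.

Axiom (T1): ∅ ∈ τ? Yes; X ∈ τ? Yes.
Axiom (T2/T3): check pairwise unions and intersections of members of τ.
All pairwise intersections and unions checked — each lies in τ. Therefore τ satisfies (T1), (T2), (T3): it IS a topology on X.


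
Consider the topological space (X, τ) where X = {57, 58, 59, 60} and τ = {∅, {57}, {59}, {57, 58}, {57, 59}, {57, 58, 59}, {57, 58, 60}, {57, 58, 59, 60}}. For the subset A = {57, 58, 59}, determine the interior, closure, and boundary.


int(A) = {57, 58, 59}, cl(A) = {57, 58, 59, 60}, ∂A = {60}.

Closed sets in (X, τ) are complements of opens:
  closed(X, τ) = {∅, {59}, {60}, {58, 60}, {59, 60}, {57, 58, 60}, {58, 59, 60}, {57, 58, 59, 60}}.
int(A) = ⋃ {U ∈ τ : U ⊆ A}. Opens contained in A: ∅, {57}, {59}, {57, 58}, {57, 59}, {57, 58, 59}.
Taking the union of these: int(A) = {57, 58, 59}.
cl(A) = ⋂ {C closed : A ⊆ C}. Closed sets containing A: {57, 58, 59, 60}.
Intersecting these: cl(A) = {57, 58, 59, 60}.
∂A = cl(A) ∖ int(A) = {57, 58, 59, 60} ∖ {57, 58, 59} = {60}.


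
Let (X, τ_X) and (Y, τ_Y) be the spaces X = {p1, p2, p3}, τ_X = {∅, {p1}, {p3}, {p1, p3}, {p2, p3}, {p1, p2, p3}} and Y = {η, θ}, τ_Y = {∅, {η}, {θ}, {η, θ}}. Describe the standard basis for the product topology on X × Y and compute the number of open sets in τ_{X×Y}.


Basis B = {∅ × ∅, {p1} × {η}, {p1} × {θ}, {p3} × {η}, {p3} × {θ}, {p1} × {η, θ}, {p1, p3} × {η}, {p1, p3} × {θ}, {p2, p3} × {η}, {p2, p3} × {θ}, {p3} × {η, θ}, {p1, p2, p3} × {η}, {p1, p2, p3} × {θ}, {p1, p3} × {η, θ}, {p2, p3} × {η, θ}, {p1, p2, p3} × {η, θ}}; |τ_{X×Y}| = 36.

Enumerate products U × V with U ∈ τ_X, V ∈ τ_Y (deduplicated):
  ∅ × ∅ = {} (∅)
  {p1} × {η} = {(p1,η)}
  {p1} × {θ} = {(p1,θ)}
  {p3} × {η} = {(p3,η)}
  {p3} × {θ} = {(p3,θ)}
  {p1} × {η, θ} = {(p1,η), (p1,θ)}
  {p1, p3} × {η} = {(p1,η), (p3,η)}
  {p1, p3} × {θ} = {(p1,θ), (p3,θ)}
  {p2, p3} × {η} = {(p2,η), (p3,η)}
  {p2, p3} × {θ} = {(p2,θ), (p3,θ)}
  {p3} × {η, θ} = {(p3,η), (p3,θ)}
  {p1, p2, p3} × {η} = {(p1,η), (p2,η), (p3,η)}
  {p1, p2, p3} × {θ} = {(p1,θ), (p2,θ), (p3,θ)}
  {p1, p3} × {η, θ} = {(p1,η), (p1,θ), (p3,η), (p3,θ)}
  {p2, p3} × {η, θ} = {(p2,η), (p2,θ), (p3,η), (p3,θ)}
  {p1, p2, p3} × {η, θ} = {(p1,η), (p1,θ), (p2,η), (p2,θ), (p3,η), (p3,θ)}
These 16 distinct sets form the basis B.
Close under arbitrary unions to get τ_{X×Y}; counting gives |τ_{X×Y}| = 36.


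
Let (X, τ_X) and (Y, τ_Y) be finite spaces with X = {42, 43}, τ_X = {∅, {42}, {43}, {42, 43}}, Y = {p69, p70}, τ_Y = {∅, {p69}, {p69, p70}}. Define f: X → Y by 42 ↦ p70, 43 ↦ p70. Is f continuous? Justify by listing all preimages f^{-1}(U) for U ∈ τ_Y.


f IS continuous.

Compute f^{-1}(U) for each U ∈ τ_Y:
  U = ∅: f^{-1}(U) = ∅ ∈ τ_X ✓.
  U = {p69}: f^{-1}(U) = ∅ ∈ τ_X ✓.
  U = {p69, p70}: f^{-1}(U) = {42, 43} ∈ τ_X ✓.
Every preimage lies in τ_X, so f IS continuous.


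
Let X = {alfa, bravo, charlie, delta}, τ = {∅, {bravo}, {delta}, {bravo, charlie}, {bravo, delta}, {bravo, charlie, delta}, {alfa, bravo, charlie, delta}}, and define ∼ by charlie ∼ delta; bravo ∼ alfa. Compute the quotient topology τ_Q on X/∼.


X/∼ = {[alfa=bravo], [charlie=delta]}; |τ_Q| = 2.

Equivalence classes: [alfa=bravo], [charlie=delta].
Quotient map π: X → X/∼ sends alfa ↦ [alfa=bravo], bravo ↦ [alfa=bravo], charlie ↦ [charlie=delta], delta ↦ [charlie=delta].
For each subset V ⊆ X/∼, compute π^{-1}(V) ⊆ X and check whether π^{-1}(V) ∈ τ. V is open in τ_Q iff π^{-1}(V) ∈ τ.
  V = {}: π^{-1}(V) = ∅ ∈ τ ✓.
  V = {[alfa=bravo]}: π^{-1}(V) = {alfa, bravo} ∉ τ ✗.
  V = {[charlie=delta]}: π^{-1}(V) = {charlie, delta} ∉ τ ✗.
  V = {[alfa=bravo], [charlie=delta]}: π^{-1}(V) = {alfa, bravo, charlie, delta} ∈ τ ✓.
Open sets in the quotient: τ_Q = {{}, {[alfa=bravo], [charlie=delta]}} (2 elements).


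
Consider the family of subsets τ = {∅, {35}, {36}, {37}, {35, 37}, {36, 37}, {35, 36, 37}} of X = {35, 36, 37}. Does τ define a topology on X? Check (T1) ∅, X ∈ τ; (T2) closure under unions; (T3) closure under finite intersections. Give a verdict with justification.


τ is NOT a topology on X.

Axiom (T1): ∅ ∈ τ? Yes; X ∈ τ? Yes.
Axiom (T2/T3): check pairwise unions and intersections of members of τ.
Counterexample for (T2): {35} ∪ {36} = {35, 36} ∉ τ. Therefore τ is NOT a topology.


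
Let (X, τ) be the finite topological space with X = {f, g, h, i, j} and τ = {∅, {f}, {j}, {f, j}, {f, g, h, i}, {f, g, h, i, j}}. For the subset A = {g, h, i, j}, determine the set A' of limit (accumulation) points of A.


A' = {g, h, i}

For each x ∈ X, list the open sets U ∈ τ with x ∈ U, then check whether U ∩ (A ∖ {x}) ≠ ∅ for every such U.
  x = f: open {f} ∋ x has {f} ∩ (A ∖ {f}) = ∅, so x is NOT a limit point.
  x = g: opens ∋ x are {f, g, h, i}, {f, g, h, i, j}; each meets A ∖ {g}, so x IS a limit point.
  x = h: opens ∋ x are {f, g, h, i}, {f, g, h, i, j}; each meets A ∖ {h}, so x IS a limit point.
  x = i: opens ∋ x are {f, g, h, i}, {f, g, h, i, j}; each meets A ∖ {i}, so x IS a limit point.
  x = j: open {j} ∋ x has {j} ∩ (A ∖ {j}) = ∅, so x is NOT a limit point.
Collecting: A' = {g, h, i}.


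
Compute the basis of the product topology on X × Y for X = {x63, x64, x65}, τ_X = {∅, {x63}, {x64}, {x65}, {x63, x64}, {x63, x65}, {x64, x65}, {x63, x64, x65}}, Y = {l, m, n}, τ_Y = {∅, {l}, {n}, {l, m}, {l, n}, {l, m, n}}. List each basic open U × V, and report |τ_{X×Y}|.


Basis B = {∅ × ∅, {x63} × {l}, {x63} × {n}, {x64} × {l}, {x64} × {n}, {x65} × {l}, {x65} × {n}, {x63} × {l, m}, {x63} × {l, n}, {x63, x64} × {l}, {x63, x65} × {l}, {x63, x64} × {n}, {x63, x65} × {n}, {x64} × {l, m}, {x64} × {l, n}, {x64, x65} × {l}, {x64, x65} × {n}, {x65} × {l, m}, {x65} × {l, n}, {x63} × {l, m, n}, {x63, x64, x65} × {l}, {x63, x64, x65} × {n}, {x64} × {l, m, n}, {x65} × {l, m, n}, {x63, x64} × {l, m}, {x63, x65} × {l, m}, {x63, x64} × {l, n}, {x63, x65} × {l, n}, {x64, x65} × {l, m}, {x64, x65} × {l, n}, {x63, x64} × {l, m, n}, {x63, x65} × {l, m, n}, {x63, x64, x65} × {l, m}, {x63, x64, x65} × {l, n}, {x64, x65} × {l, m, n}, {x63, x64, x65} × {l, m, n}}; |τ_{X×Y}| = 216.

Enumerate products U × V with U ∈ τ_X, V ∈ τ_Y (deduplicated):
  ∅ × ∅ = {} (∅)
  {x63} × {l} = {(x63,l)}
  {x63} × {n} = {(x63,n)}
  {x64} × {l} = {(x64,l)}
  {x64} × {n} = {(x64,n)}
  {x65} × {l} = {(x65,l)}
  {x65} × {n} = {(x65,n)}
  {x63} × {l, m} = {(x63,l), (x63,m)}
  {x63} × {l, n} = {(x63,l), (x63,n)}
  {x63, x64} × {l} = {(x63,l), (x64,l)}
  {x63, x65} × {l} = {(x63,l), (x65,l)}
  {x63, x64} × {n} = {(x63,n), (x64,n)}
  {x63, x65} × {n} = {(x63,n), (x65,n)}
  {x64} × {l, m} = {(x64,l), (x64,m)}
  {x64} × {l, n} = {(x64,l), (x64,n)}
  {x64, x65} × {l} = {(x64,l), (x65,l)}
  {x64, x65} × {n} = {(x64,n), (x65,n)}
  {x65} × {l, m} = {(x65,l), (x65,m)}
  {x65} × {l, n} = {(x65,l), (x65,n)}
  {x63} × {l, m, n} = {(x63,l), (x63,m), (x63,n)}
  {x63, x64, x65} × {l} = {(x63,l), (x64,l), (x65,l)}
  {x63, x64, x65} × {n} = {(x63,n), (x64,n), (x65,n)}
  {x64} × {l, m, n} = {(x64,l), (x64,m), (x64,n)}
  {x65} × {l, m, n} = {(x65,l), (x65,m), (x65,n)}
  {x63, x64} × {l, m} = {(x63,l), (x63,m), (x64,l), (x64,m)}
  {x63, x65} × {l, m} = {(x63,l), (x63,m), (x65,l), (x65,m)}
  {x63, x64} × {l, n} = {(x63,l), (x63,n), (x64,l), (x64,n)}
  {x63, x65} × {l, n} = {(x63,l), (x63,n), (x65,l), (x65,n)}
  {x64, x65} × {l, m} = {(x64,l), (x64,m), (x65,l), (x65,m)}
  {x64, x65} × {l, n} = {(x64,l), (x64,n), (x65,l), (x65,n)}
  {x63, x64} × {l, m, n} = {(x63,l), (x63,m), (x63,n), (x64,l), (x64,m), (x64,n)}
  {x63, x65} × {l, m, n} = {(x63,l), (x63,m), (x63,n), (x65,l), (x65,m), (x65,n)}
  {x63, x64, x65} × {l, m} = {(x63,l), (x63,m), (x64,l), (x64,m), (x65,l), (x65,m)}
  {x63, x64, x65} × {l, n} = {(x63,l), (x63,n), (x64,l), (x64,n), (x65,l), (x65,n)}
  {x64, x65} × {l, m, n} = {(x64,l), (x64,m), (x64,n), (x65,l), (x65,m), (x65,n)}
  {x63, x64, x65} × {l, m, n} = {(x63,l), (x63,m), (x63,n), (x64,l), (x64,m), (x64,n), (x65,l), (x65,m), (x65,n)}
These 36 distinct sets form the basis B.
Close under arbitrary unions to get τ_{X×Y}; counting gives |τ_{X×Y}| = 216.


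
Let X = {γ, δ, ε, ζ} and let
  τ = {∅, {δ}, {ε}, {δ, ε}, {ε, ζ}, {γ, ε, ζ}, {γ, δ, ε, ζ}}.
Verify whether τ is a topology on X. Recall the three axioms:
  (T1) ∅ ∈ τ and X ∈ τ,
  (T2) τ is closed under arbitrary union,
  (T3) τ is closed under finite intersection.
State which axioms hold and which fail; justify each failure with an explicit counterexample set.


τ is NOT a topology on X.

Axiom (T1): ∅ ∈ τ? Yes; X ∈ τ? Yes.
Axiom (T2/T3): check pairwise unions and intersections of members of τ.
Counterexample for (T2): {δ} ∪ {ε, ζ} = {δ, ε, ζ} ∉ τ. Therefore τ is NOT a topology.


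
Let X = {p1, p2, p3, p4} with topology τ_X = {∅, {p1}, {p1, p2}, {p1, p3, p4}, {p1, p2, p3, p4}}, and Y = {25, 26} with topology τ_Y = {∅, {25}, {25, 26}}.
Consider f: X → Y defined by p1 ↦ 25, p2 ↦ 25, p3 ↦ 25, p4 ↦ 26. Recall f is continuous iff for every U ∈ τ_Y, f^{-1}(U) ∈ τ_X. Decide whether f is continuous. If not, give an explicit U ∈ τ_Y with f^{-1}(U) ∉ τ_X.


f is NOT continuous.

Compute f^{-1}(U) for each U ∈ τ_Y:
  U = ∅: f^{-1}(U) = ∅ ∈ τ_X ✓.
  U = {25}: f^{-1}(U) = {p1, p2, p3} ∉ τ_X ✗.
  U = {25, 26}: f^{-1}(U) = {p1, p2, p3, p4} ∈ τ_X ✓.
Found U = {25} with f^{-1}(U) = {p1, p2, p3} not in τ_X. Therefore f is NOT continuous.


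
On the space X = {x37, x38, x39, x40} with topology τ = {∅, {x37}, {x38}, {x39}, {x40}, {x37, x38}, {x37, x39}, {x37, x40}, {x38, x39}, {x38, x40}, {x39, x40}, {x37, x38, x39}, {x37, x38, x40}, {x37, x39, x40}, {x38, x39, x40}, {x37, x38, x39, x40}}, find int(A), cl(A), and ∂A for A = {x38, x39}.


int(A) = {x38, x39}, cl(A) = {x38, x39}, ∂A = ∅.

Closed sets in (X, τ) are complements of opens:
  closed(X, τ) = {∅, {x37}, {x38}, {x39}, {x40}, {x37, x38}, {x37, x39}, {x37, x40}, {x38, x39}, {x38, x40}, {x39, x40}, {x37, x38, x39}, {x37, x38, x40}, {x37, x39, x40}, {x38, x39, x40}, {x37, x38, x39, x40}}.
int(A) = ⋃ {U ∈ τ : U ⊆ A}. Opens contained in A: ∅, {x38}, {x39}, {x38, x39}.
Taking the union of these: int(A) = {x38, x39}.
cl(A) = ⋂ {C closed : A ⊆ C}. Closed sets containing A: {x38, x39}, {x37, x38, x39}, {x38, x39, x40}, {x37, x38, x39, x40}.
Intersecting these: cl(A) = {x38, x39}.
∂A = cl(A) ∖ int(A) = {x38, x39} ∖ {x38, x39} = ∅.
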